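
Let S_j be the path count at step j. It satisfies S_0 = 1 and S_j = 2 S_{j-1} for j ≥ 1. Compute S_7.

128

S_1 = 2(1) = 2
S_2 = 2(2) = 4
S_3 = 2(4) = 8
S_4 = 2(8) = 16
S_5 = 2(16) = 32
S_6 = 2(32) = 64
S_7 = 2(64) = 128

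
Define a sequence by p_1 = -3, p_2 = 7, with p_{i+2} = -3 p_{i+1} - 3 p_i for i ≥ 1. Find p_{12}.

p_3 = -3·7 - 3·(-3) = -12
p_4 = -3·(-12) - 3·7 = 15
p_5 = -3·15 - 3·(-12) = -9
p_6 = -3·(-9) - 3·15 = -18
p_7 = -3·(-18) - 3·(-9) = 81
p_8 = -3·81 - 3·(-18) = -189
p_9 = -3·(-189) - 3·81 = 324
p_{10} = -3·324 - 3·(-189) = -405
p_{11} = -3·(-405) - 3·324 = 243
p_{12} = -3·243 - 3·(-405) = 486

486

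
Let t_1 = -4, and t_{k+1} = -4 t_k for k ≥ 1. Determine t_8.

65536

t_2 = -4*(-4) = 16
t_3 = -4*16 = -64
t_4 = -4*(-64) = 256
t_5 = -4*256 = -1024
t_6 = -4*(-1024) = 4096
t_7 = -4*4096 = -16384
t_8 = -4*(-16384) = 65536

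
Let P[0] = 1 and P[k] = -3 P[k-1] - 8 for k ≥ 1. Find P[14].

The fixed point is -8/(1 + 3) = -2, so P[k] + 2 = -3(P[k-1] + 2).
Hence P[k] = 3·(-3)^k - 2.
P[14] = 3·(-3)^{14} - 2 = 3·4782969 - 2 = 14348905.

14348905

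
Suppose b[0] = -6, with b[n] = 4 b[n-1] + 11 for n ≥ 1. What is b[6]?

b[1] = 4*(-6) + 11 = -13
b[2] = 4*(-13) + 11 = -41
b[3] = 4*(-41) + 11 = -153
b[4] = 4*(-153) + 11 = -601
b[5] = 4*(-601) + 11 = -2393
b[6] = 4*(-2393) + 11 = -9561

-9561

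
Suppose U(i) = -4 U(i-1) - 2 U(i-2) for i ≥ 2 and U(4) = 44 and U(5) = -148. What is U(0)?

Rearranging, U(i-2) = (U(i) + 4 U(i-1)) / -2.
U(3) = (-148 + 4·44) / -2 = 28/-2 = -14
U(2) = (44 + 4·(-14)) / -2 = -12/-2 = 6
U(1) = (-14 + 4·6) / -2 = 10/-2 = -5
U(0) = (6 + 4·(-5)) / -2 = -14/-2 = 7

7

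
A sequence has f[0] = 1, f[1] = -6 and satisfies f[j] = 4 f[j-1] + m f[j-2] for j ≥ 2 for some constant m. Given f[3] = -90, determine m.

f[2] = -24 + m
f[3] = -96 - 2m
So -96 - 2m = -90, giving m = -3.

-3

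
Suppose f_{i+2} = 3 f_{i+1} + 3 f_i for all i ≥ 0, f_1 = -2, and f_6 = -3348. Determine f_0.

-4

Let f_0 = v.
f_2 = -6 + 3v
f_3 = -24 + 9v
f_4 = -90 + 36v
f_5 = -342 + 135v
f_6 = -1296 + 513v
So -1296 + 513v = -3348, giving v = -4.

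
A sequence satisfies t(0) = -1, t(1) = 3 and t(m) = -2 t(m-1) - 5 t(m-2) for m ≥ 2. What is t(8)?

191

t(2) = -2·3 - 5·(-1) = -1
t(3) = -2·(-1) - 5·3 = -13
t(4) = -2·(-13) - 5·(-1) = 31
t(5) = -2·31 - 5·(-13) = 3
t(6) = -2·3 - 5·31 = -161
t(7) = -2·(-161) - 5·3 = 307
t(8) = -2·307 - 5·(-161) = 191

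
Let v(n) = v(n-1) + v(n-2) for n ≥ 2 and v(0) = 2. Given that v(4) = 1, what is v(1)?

-1

Let v(1) = y.
v(2) = 2 + y
v(3) = 2 + 2y
v(4) = 4 + 3y
So 4 + 3y = 1, giving y = -1.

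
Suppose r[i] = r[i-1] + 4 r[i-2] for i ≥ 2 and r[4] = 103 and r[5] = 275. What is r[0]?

2

Rearranging, r[i-2] = (r[i] - r[i-1]) / 4.
r[3] = (275 - 103) / 4 = 172/4 = 43
r[2] = (103 - 43) / 4 = 60/4 = 15
r[1] = (43 - 15) / 4 = 28/4 = 7
r[0] = (15 - 7) / 4 = 8/4 = 2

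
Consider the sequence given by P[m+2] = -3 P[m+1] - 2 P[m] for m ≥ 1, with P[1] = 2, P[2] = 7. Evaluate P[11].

-9205

P[3] = -3(7) - 2(2) = -25
P[4] = -3(-25) - 2(7) = 61
P[5] = -3(61) - 2(-25) = -133
P[6] = -3(-133) - 2(61) = 277
P[7] = -3(277) - 2(-133) = -565
P[8] = -3(-565) - 2(277) = 1141
P[9] = -3(1141) - 2(-565) = -2293
P[10] = -3(-2293) - 2(1141) = 4597
P[11] = -3(4597) - 2(-2293) = -9205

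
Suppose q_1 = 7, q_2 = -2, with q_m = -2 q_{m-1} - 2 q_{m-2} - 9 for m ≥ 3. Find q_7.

q_3 = -2*(-2) - 2*7 - 9 = -19
q_4 = -2*(-19) - 2*(-2) - 9 = 33
q_5 = -2*33 - 2*(-19) - 9 = -37
q_6 = -2*(-37) - 2*33 - 9 = -1
q_7 = -2*(-1) - 2*(-37) - 9 = 67

67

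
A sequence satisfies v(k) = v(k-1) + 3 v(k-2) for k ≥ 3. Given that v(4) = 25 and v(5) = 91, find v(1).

7

Rearranging, v(k-2) = (v(k) - v(k-1)) / 3.
v(3) = (91 - 25) / 3 = 66/3 = 22
v(2) = (25 - 22) / 3 = 3/3 = 1
v(1) = (22 - 1) / 3 = 21/3 = 7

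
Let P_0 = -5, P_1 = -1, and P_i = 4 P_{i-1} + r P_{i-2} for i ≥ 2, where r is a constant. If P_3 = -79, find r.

P_2 = -4 - 5r
P_3 = -16 - 21r
So -16 - 21r = -79, giving r = 3.

3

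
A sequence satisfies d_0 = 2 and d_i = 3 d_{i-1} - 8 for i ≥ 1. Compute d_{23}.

-188286357650

The fixed point is -8/(1 - 3) = 4, so d_i - 4 = 3(d_{i-1} - 4).
Hence d_i = -2·3^i + 4.
d_{23} = -2·3^{23} + 4 = -2·94143178827 + 4 = -188286357650.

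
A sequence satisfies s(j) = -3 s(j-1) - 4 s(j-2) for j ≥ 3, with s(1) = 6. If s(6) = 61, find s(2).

Let s(2) = v.
s(3) = -24 - 3v
s(4) = 72 + 5v
s(5) = -120 - 3v
s(6) = 72 - 11v
So 72 - 11v = 61, giving v = 1.

1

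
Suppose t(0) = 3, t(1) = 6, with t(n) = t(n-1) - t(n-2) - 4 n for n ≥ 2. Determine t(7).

t(2) = 6 - 3 - 8 = -5
t(3) = (-5) - 6 - 12 = -23
t(4) = (-23) - (-5) - 16 = -34
t(5) = (-34) - (-23) - 20 = -31
t(6) = (-31) - (-34) - 24 = -21
t(7) = (-21) - (-31) - 28 = -18

-18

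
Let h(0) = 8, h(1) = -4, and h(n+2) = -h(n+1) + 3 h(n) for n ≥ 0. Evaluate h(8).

3196

h(2) = -(-4) + 3(8) = 28
h(3) = -28 + 3(-4) = -40
h(4) = -(-40) + 3(28) = 124
h(5) = -124 + 3(-40) = -244
h(6) = -(-244) + 3(124) = 616
h(7) = -616 + 3(-244) = -1348
h(8) = -(-1348) + 3(616) = 3196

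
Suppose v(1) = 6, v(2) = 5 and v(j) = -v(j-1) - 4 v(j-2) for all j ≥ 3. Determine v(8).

v(3) = -5 - 4·6 = -29
v(4) = -(-29) - 4·5 = 9
v(5) = -9 - 4·(-29) = 107
v(6) = -107 - 4·9 = -143
v(7) = -(-143) - 4·107 = -285
v(8) = -(-285) - 4·(-143) = 857

857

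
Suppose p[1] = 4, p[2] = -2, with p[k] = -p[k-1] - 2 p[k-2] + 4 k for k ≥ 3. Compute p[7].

38

p[3] = -(-2) - 2(4) + 12 = 6
p[4] = -6 - 2(-2) + 16 = 14
p[5] = -14 - 2(6) + 20 = -6
p[6] = -(-6) - 2(14) + 24 = 2
p[7] = -2 - 2(-6) + 28 = 38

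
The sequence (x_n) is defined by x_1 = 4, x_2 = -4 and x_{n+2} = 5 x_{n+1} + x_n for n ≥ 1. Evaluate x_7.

-11756

x_3 = 5*(-4) + 4 = -16
x_4 = 5*(-16) + (-4) = -84
x_5 = 5*(-84) + (-16) = -436
x_6 = 5*(-436) + (-84) = -2264
x_7 = 5*(-2264) + (-436) = -11756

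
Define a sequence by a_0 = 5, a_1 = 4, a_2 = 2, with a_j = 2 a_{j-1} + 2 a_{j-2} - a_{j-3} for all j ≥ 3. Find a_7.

a_3 = 2·2 + 2·4 - 5 = 7
a_4 = 2·7 + 2·2 - 4 = 14
a_5 = 2·14 + 2·7 - 2 = 40
a_6 = 2·40 + 2·14 - 7 = 101
a_7 = 2·101 + 2·40 - 14 = 268

268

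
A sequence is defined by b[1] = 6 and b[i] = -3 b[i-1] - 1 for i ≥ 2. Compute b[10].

-123019

b[2] = -3*6 - 1 = -19
b[3] = -3*(-19) - 1 = 56
b[4] = -3*56 - 1 = -169
b[5] = -3*(-169) - 1 = 506
b[6] = -3*506 - 1 = -1519
b[7] = -3*(-1519) - 1 = 4556
b[8] = -3*4556 - 1 = -13669
b[9] = -3*(-13669) - 1 = 41006
b[10] = -3*41006 - 1 = -123019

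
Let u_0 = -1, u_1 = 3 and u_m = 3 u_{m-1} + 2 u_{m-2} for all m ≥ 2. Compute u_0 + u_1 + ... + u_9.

75818

u_2 = 3*3 + 2*(-1) = 7
u_3 = 3*7 + 2*3 = 27
u_4 = 3*27 + 2*7 = 95
u_5 = 3*95 + 2*27 = 339
u_6 = 3*339 + 2*95 = 1207
u_7 = 3*1207 + 2*339 = 4299
u_8 = 3*4299 + 2*1207 = 15311
u_9 = 3*15311 + 2*4299 = 54531
Sum = (-1) + 3 + 7 + 27 + 95 + 339 + 1207 + 4299 + 15311 + 54531 = 75818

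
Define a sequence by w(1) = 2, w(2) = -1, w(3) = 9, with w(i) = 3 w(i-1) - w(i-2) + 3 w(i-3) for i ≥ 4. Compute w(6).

w(4) = 3·9 - (-1) + 3·2 = 34
w(5) = 3·34 - 9 + 3·(-1) = 90
w(6) = 3·90 - 34 + 3·9 = 263

263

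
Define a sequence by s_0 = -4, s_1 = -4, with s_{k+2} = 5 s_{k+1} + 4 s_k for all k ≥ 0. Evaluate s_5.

-6404

s_2 = 5(-4) + 4(-4) = -36
s_3 = 5(-36) + 4(-4) = -196
s_4 = 5(-196) + 4(-36) = -1124
s_5 = 5(-1124) + 4(-196) = -6404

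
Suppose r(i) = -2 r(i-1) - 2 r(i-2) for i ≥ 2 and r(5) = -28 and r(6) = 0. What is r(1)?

Rearranging, r(i-2) = (r(i) + 2 r(i-1)) / -2.
r(4) = (0 + 2(-28)) / -2 = -56/-2 = 28
r(3) = (-28 + 2(28)) / -2 = 28/-2 = -14
r(2) = (28 + 2(-14)) / -2 = 0/-2 = 0
r(1) = (-14 + 2(0)) / -2 = -14/-2 = 7

7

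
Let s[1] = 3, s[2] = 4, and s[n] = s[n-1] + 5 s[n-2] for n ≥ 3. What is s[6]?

329

s[3] = 4 + 5·3 = 19
s[4] = 19 + 5·4 = 39
s[5] = 39 + 5·19 = 134
s[6] = 134 + 5·39 = 329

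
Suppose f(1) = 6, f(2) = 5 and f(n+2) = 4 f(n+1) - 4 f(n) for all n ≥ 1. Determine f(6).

-368

f(3) = 4(5) - 4(6) = -4
f(4) = 4(-4) - 4(5) = -36
f(5) = 4(-36) - 4(-4) = -128
f(6) = 4(-128) - 4(-36) = -368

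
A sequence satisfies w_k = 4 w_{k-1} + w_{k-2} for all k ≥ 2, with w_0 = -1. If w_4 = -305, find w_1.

Let w_1 = z.
w_2 = -1 + 4z
w_3 = -4 + 17z
w_4 = -17 + 72z
So -17 + 72z = -305, giving z = -4.

-4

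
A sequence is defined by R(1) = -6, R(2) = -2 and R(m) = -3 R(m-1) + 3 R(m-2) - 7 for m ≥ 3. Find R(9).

R(3) = -3*(-2) + 3*(-6) - 7 = -19
R(4) = -3*(-19) + 3*(-2) - 7 = 44
R(5) = -3*44 + 3*(-19) - 7 = -196
R(6) = -3*(-196) + 3*44 - 7 = 713
R(7) = -3*713 + 3*(-196) - 7 = -2734
R(8) = -3*(-2734) + 3*713 - 7 = 10334
R(9) = -3*10334 + 3*(-2734) - 7 = -39211

-39211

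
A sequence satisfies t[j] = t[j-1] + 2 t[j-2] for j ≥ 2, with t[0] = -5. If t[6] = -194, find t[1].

-4

Let t[1] = y.
t[2] = -10 + y
t[3] = -10 + 3y
t[4] = -30 + 5y
t[5] = -50 + 11y
t[6] = -110 + 21y
So -110 + 21y = -194, giving y = -4.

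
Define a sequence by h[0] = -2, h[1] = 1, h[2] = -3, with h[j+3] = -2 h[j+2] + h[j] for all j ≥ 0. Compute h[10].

-123

h[3] = -2(-3) + (-2) = 4
h[4] = -2(4) + 1 = -7
h[5] = -2(-7) + (-3) = 11
h[6] = -2(11) + 4 = -18
h[7] = -2(-18) + (-7) = 29
h[8] = -2(29) + 11 = -47
h[9] = -2(-47) + (-18) = 76
h[10] = -2(76) + 29 = -123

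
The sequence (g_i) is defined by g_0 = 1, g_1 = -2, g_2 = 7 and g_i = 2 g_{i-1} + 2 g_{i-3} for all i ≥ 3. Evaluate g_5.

g_3 = 2(7) + 2(1) = 16
g_4 = 2(16) + 2(-2) = 28
g_5 = 2(28) + 2(7) = 70

70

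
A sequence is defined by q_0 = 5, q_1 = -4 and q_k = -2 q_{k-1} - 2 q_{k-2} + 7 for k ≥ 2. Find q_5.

q_2 = -2*(-4) - 2*5 + 7 = 5
q_3 = -2*5 - 2*(-4) + 7 = 5
q_4 = -2*5 - 2*5 + 7 = -13
q_5 = -2*(-13) - 2*5 + 7 = 23

23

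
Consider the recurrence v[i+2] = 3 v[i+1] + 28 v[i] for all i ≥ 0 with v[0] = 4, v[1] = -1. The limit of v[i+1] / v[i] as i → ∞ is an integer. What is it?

7

The characteristic equation is r^2 - 3r - 28 = 0, which factors as (r - 7)(r + 4) = 0.
So the roots are 7 and -4. Since |7| > |-4| and the coefficient of 7^i is non-zero, the ratio tends to 7.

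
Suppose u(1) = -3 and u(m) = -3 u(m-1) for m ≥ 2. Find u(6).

729

u(2) = -3*(-3) = 9
u(3) = -3*9 = -27
u(4) = -3*(-27) = 81
u(5) = -3*81 = -243
u(6) = -3*(-243) = 729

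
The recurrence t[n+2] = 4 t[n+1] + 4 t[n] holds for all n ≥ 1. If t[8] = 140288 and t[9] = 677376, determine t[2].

Rearranging, t[n-2] = (t[n] - 4 t[n-1]) / 4.
t[7] = (677376 - 4·140288) / 4 = 116224/4 = 29056
t[6] = (140288 - 4·29056) / 4 = 24064/4 = 6016
t[5] = (29056 - 4·6016) / 4 = 4992/4 = 1248
t[4] = (6016 - 4·1248) / 4 = 1024/4 = 256
t[3] = (1248 - 4·256) / 4 = 224/4 = 56
t[2] = (256 - 4·56) / 4 = 32/4 = 8

8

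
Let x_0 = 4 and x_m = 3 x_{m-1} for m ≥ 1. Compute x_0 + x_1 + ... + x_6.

4372

x_1 = 3(4) = 12
x_2 = 3(12) = 36
x_3 = 3(36) = 108
x_4 = 3(108) = 324
x_5 = 3(324) = 972
x_6 = 3(972) = 2916
Sum = 4 + 12 + 36 + 108 + 324 + 972 + 2916 = 4372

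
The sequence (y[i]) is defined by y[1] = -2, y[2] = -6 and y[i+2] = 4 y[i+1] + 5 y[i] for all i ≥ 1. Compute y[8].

y[3] = 4(-6) + 5(-2) = -34
y[4] = 4(-34) + 5(-6) = -166
y[5] = 4(-166) + 5(-34) = -834
y[6] = 4(-834) + 5(-166) = -4166
y[7] = 4(-4166) + 5(-834) = -20834
y[8] = 4(-20834) + 5(-4166) = -104166

-104166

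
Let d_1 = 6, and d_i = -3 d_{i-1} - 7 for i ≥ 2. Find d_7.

5648

d_2 = -3·6 - 7 = -25
d_3 = -3·(-25) - 7 = 68
d_4 = -3·68 - 7 = -211
d_5 = -3·(-211) - 7 = 626
d_6 = -3·626 - 7 = -1885
d_7 = -3·(-1885) - 7 = 5648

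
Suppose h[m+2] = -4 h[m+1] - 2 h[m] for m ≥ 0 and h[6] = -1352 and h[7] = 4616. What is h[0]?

Rearranging, h[m-2] = (h[m] + 4 h[m-1]) / -2.
h[5] = (4616 + 4(-1352)) / -2 = -792/-2 = 396
h[4] = (-1352 + 4(396)) / -2 = 232/-2 = -116
h[3] = (396 + 4(-116)) / -2 = -68/-2 = 34
h[2] = (-116 + 4(34)) / -2 = 20/-2 = -10
h[1] = (34 + 4(-10)) / -2 = -6/-2 = 3
h[0] = (-10 + 4(3)) / -2 = 2/-2 = -1

-1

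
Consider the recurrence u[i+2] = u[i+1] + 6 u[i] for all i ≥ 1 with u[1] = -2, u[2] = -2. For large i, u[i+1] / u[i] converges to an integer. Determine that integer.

The characteristic equation is r^2 - r - 6 = 0, which factors as (r - 3)(r + 2) = 0.
So the roots are 3 and -2. Since |3| > |-2| and the coefficient of 3^i is non-zero, the ratio tends to 3.

3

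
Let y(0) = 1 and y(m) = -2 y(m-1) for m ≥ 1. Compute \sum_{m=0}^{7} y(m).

-85

y(1) = -2(1) = -2
y(2) = -2(-2) = 4
y(3) = -2(4) = -8
y(4) = -2(-8) = 16
y(5) = -2(16) = -32
y(6) = -2(-32) = 64
y(7) = -2(64) = -128
Sum = 1 + (-2) + 4 + (-8) + 16 + (-32) + 64 + (-128) = -85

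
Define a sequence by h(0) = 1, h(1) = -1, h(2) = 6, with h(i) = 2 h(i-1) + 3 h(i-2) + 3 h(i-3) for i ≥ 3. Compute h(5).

h(3) = 2*6 + 3*(-1) + 3*1 = 12
h(4) = 2*12 + 3*6 + 3*(-1) = 39
h(5) = 2*39 + 3*12 + 3*6 = 132

132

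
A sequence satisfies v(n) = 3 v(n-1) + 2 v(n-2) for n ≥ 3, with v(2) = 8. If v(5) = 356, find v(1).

2

Let v(1) = w.
v(3) = 24 + 2w
v(4) = 88 + 6w
v(5) = 312 + 22w
So 312 + 22w = 356, giving w = 2.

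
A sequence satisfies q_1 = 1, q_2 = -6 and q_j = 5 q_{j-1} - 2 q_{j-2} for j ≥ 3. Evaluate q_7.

q_3 = 5(-6) - 2(1) = -32
q_4 = 5(-32) - 2(-6) = -148
q_5 = 5(-148) - 2(-32) = -676
q_6 = 5(-676) - 2(-148) = -3084
q_7 = 5(-3084) - 2(-676) = -14068

-14068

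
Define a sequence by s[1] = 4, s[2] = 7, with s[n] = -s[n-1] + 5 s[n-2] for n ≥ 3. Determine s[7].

s[3] = -7 + 5·4 = 13
s[4] = -13 + 5·7 = 22
s[5] = -22 + 5·13 = 43
s[6] = -43 + 5·22 = 67
s[7] = -67 + 5·43 = 148

148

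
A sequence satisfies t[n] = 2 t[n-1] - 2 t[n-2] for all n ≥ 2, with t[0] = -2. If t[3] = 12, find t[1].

2

Let t[1] = x.
t[2] = 4 + 2x
t[3] = 8 + 2x
So 8 + 2x = 12, giving x = 2.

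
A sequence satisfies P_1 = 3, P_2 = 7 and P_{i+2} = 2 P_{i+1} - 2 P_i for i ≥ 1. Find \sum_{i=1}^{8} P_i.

-60

P_3 = 2(7) - 2(3) = 8
P_4 = 2(8) - 2(7) = 2
P_5 = 2(2) - 2(8) = -12
P_6 = 2(-12) - 2(2) = -28
P_7 = 2(-28) - 2(-12) = -32
P_8 = 2(-32) - 2(-28) = -8
Sum = 3 + 7 + 8 + 2 + (-12) + (-28) + (-32) + (-8) = -60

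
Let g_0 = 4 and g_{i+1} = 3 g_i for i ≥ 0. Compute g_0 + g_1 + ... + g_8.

39364

g_1 = 3(4) = 12
g_2 = 3(12) = 36
g_3 = 3(36) = 108
g_4 = 3(108) = 324
g_5 = 3(324) = 972
g_6 = 3(972) = 2916
g_7 = 3(2916) = 8748
g_8 = 3(8748) = 26244
Sum = 4 + 12 + 36 + 108 + 324 + 972 + 2916 + 8748 + 26244 = 39364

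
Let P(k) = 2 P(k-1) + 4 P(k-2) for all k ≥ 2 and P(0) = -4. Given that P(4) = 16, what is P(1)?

Let P(1) = x.
P(2) = -16 + 2x
P(3) = -32 + 8x
P(4) = -128 + 24x
So -128 + 24x = 16, giving x = 6.

6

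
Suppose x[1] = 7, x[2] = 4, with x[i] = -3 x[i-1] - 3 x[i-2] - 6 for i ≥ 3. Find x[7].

-213

x[3] = -3*4 - 3*7 - 6 = -39
x[4] = -3*(-39) - 3*4 - 6 = 99
x[5] = -3*99 - 3*(-39) - 6 = -186
x[6] = -3*(-186) - 3*99 - 6 = 255
x[7] = -3*255 - 3*(-186) - 6 = -213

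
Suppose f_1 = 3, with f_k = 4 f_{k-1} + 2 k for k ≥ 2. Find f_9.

298546

f_2 = 4*3 + 4 = 16
f_3 = 4*16 + 6 = 70
f_4 = 4*70 + 8 = 288
f_5 = 4*288 + 10 = 1162
f_6 = 4*1162 + 12 = 4660
f_7 = 4*4660 + 14 = 18654
f_8 = 4*18654 + 16 = 74632
f_9 = 4*74632 + 18 = 298546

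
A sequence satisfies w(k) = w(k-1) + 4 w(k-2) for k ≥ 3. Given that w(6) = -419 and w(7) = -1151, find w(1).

-6

Rearranging, w(k-2) = (w(k) - w(k-1)) / 4.
w(5) = (-1151 - (-419)) / 4 = -732/4 = -183
w(4) = (-419 - (-183)) / 4 = -236/4 = -59
w(3) = (-183 - (-59)) / 4 = -124/4 = -31
w(2) = (-59 - (-31)) / 4 = -28/4 = -7
w(1) = (-31 - (-7)) / 4 = -24/4 = -6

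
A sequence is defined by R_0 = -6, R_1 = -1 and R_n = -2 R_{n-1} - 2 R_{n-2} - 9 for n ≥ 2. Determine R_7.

R_2 = -2·(-1) - 2·(-6) - 9 = 5
R_3 = -2·5 - 2·(-1) - 9 = -17
R_4 = -2·(-17) - 2·5 - 9 = 15
R_5 = -2·15 - 2·(-17) - 9 = -5
R_6 = -2·(-5) - 2·15 - 9 = -29
R_7 = -2·(-29) - 2·(-5) - 9 = 59

59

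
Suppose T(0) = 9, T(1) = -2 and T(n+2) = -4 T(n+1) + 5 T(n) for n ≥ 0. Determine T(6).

28653

T(2) = -4(-2) + 5(9) = 53
T(3) = -4(53) + 5(-2) = -222
T(4) = -4(-222) + 5(53) = 1153
T(5) = -4(1153) + 5(-222) = -5722
T(6) = -4(-5722) + 5(1153) = 28653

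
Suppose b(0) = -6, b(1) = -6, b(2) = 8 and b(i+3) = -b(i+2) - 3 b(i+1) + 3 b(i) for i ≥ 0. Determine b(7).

b(3) = -8 - 3*(-6) + 3*(-6) = -8
b(4) = -(-8) - 3*8 + 3*(-6) = -34
b(5) = -(-34) - 3*(-8) + 3*8 = 82
b(6) = -82 - 3*(-34) + 3*(-8) = -4
b(7) = -(-4) - 3*82 + 3*(-34) = -344

-344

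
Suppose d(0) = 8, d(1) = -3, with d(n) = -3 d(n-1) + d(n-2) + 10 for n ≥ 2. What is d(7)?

d(2) = -3*(-3) + 8 + 10 = 27
d(3) = -3*27 + (-3) + 10 = -74
d(4) = -3*(-74) + 27 + 10 = 259
d(5) = -3*259 + (-74) + 10 = -841
d(6) = -3*(-841) + 259 + 10 = 2792
d(7) = -3*2792 + (-841) + 10 = -9207

-9207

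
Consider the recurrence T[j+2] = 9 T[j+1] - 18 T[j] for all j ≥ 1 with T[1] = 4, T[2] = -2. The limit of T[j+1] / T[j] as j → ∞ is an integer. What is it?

The characteristic equation is r^2 - 9r + 18 = 0, which factors as (r - 6)(r - 3) = 0.
So the roots are 6 and 3. Since |6| > |3| and the coefficient of 6^j is non-zero, the ratio tends to 6.

6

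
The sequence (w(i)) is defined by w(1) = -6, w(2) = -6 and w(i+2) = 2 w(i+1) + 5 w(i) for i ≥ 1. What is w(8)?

w(3) = 2(-6) + 5(-6) = -42
w(4) = 2(-42) + 5(-6) = -114
w(5) = 2(-114) + 5(-42) = -438
w(6) = 2(-438) + 5(-114) = -1446
w(7) = 2(-1446) + 5(-438) = -5082
w(8) = 2(-5082) + 5(-1446) = -17394

-17394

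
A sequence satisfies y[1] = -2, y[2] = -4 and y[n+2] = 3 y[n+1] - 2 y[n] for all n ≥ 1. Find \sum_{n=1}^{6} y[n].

y[3] = 3(-4) - 2(-2) = -8
y[4] = 3(-8) - 2(-4) = -16
y[5] = 3(-16) - 2(-8) = -32
y[6] = 3(-32) - 2(-16) = -64
Sum = (-2) + (-4) + (-8) + (-16) + (-32) + (-64) = -126

-126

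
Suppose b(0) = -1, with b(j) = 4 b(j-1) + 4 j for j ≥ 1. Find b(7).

b(1) = 4(-1) + 4 = 0
b(2) = 4(0) + 8 = 8
b(3) = 4(8) + 12 = 44
b(4) = 4(44) + 16 = 192
b(5) = 4(192) + 20 = 788
b(6) = 4(788) + 24 = 3176
b(7) = 4(3176) + 28 = 12732

12732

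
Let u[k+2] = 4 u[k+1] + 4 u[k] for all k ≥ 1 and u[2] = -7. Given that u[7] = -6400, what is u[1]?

5

Let u[1] = z.
u[3] = -28 + 4z
u[4] = -140 + 16z
u[5] = -672 + 80z
u[6] = -3248 + 384z
u[7] = -15680 + 1856z
So -15680 + 1856z = -6400, giving z = 5.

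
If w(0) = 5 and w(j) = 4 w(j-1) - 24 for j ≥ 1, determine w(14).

-805306360

The fixed point is -24/(1 - 4) = 8, so w(j) - 8 = 4(w(j-1) - 8).
Hence w(j) = -3·4^j + 8.
w(14) = -3·4^{14} + 8 = -3·268435456 + 8 = -805306360.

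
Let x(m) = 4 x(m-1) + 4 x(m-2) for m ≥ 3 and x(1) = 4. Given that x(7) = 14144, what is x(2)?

3

Let x(2) = w.
x(3) = 16 + 4w
x(4) = 64 + 20w
x(5) = 320 + 96w
x(6) = 1536 + 464w
x(7) = 7424 + 2240w
So 7424 + 2240w = 14144, giving w = 3.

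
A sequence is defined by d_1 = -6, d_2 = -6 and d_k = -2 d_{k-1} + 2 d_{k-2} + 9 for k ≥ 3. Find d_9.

d_3 = -2·(-6) + 2·(-6) + 9 = 9
d_4 = -2·9 + 2·(-6) + 9 = -21
d_5 = -2·(-21) + 2·9 + 9 = 69
d_6 = -2·69 + 2·(-21) + 9 = -171
d_7 = -2·(-171) + 2·69 + 9 = 489
d_8 = -2·489 + 2·(-171) + 9 = -1311
d_9 = -2·(-1311) + 2·489 + 9 = 3609

3609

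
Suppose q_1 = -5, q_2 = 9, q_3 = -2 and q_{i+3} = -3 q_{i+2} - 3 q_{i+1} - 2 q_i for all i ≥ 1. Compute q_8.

q_4 = -3*(-2) - 3*9 - 2*(-5) = -11
q_5 = -3*(-11) - 3*(-2) - 2*9 = 21
q_6 = -3*21 - 3*(-11) - 2*(-2) = -26
q_7 = -3*(-26) - 3*21 - 2*(-11) = 37
q_8 = -3*37 - 3*(-26) - 2*21 = -75

-75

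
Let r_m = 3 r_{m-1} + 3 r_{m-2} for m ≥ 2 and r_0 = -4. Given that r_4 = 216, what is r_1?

8

Let r_1 = y.
r_2 = -12 + 3y
r_3 = -36 + 12y
r_4 = -144 + 45y
So -144 + 45y = 216, giving y = 8.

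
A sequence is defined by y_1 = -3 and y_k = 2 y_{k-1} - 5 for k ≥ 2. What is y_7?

-507

y_2 = 2*(-3) - 5 = -11
y_3 = 2*(-11) - 5 = -27
y_4 = 2*(-27) - 5 = -59
y_5 = 2*(-59) - 5 = -123
y_6 = 2*(-123) - 5 = -251
y_7 = 2*(-251) - 5 = -507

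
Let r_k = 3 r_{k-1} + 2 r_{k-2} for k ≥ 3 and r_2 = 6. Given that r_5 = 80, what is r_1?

Let r_1 = w.
r_3 = 18 + 2w
r_4 = 66 + 6w
r_5 = 234 + 22w
So 234 + 22w = 80, giving w = -7.

-7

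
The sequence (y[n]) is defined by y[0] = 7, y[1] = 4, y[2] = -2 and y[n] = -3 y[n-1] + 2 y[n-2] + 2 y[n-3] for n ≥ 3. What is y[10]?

-133724

y[3] = -3*(-2) + 2*4 + 2*7 = 28
y[4] = -3*28 + 2*(-2) + 2*4 = -80
y[5] = -3*(-80) + 2*28 + 2*(-2) = 292
y[6] = -3*292 + 2*(-80) + 2*28 = -980
y[7] = -3*(-980) + 2*292 + 2*(-80) = 3364
y[8] = -3*3364 + 2*(-980) + 2*292 = -11468
y[9] = -3*(-11468) + 2*3364 + 2*(-980) = 39172
y[10] = -3*39172 + 2*(-11468) + 2*3364 = -133724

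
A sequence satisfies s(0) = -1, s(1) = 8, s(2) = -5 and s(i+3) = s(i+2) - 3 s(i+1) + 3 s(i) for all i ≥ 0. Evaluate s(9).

s(3) = (-5) - 3*8 + 3*(-1) = -32
s(4) = (-32) - 3*(-5) + 3*8 = 7
s(5) = 7 - 3*(-32) + 3*(-5) = 88
s(6) = 88 - 3*7 + 3*(-32) = -29
s(7) = (-29) - 3*88 + 3*7 = -272
s(8) = (-272) - 3*(-29) + 3*88 = 79
s(9) = 79 - 3*(-272) + 3*(-29) = 808

808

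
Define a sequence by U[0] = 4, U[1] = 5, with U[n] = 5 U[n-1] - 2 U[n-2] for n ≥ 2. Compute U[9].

U[2] = 5*5 - 2*4 = 17
U[3] = 5*17 - 2*5 = 75
U[4] = 5*75 - 2*17 = 341
U[5] = 5*341 - 2*75 = 1555
U[6] = 5*1555 - 2*341 = 7093
U[7] = 5*7093 - 2*1555 = 32355
U[8] = 5*32355 - 2*7093 = 147589
U[9] = 5*147589 - 2*32355 = 673235

673235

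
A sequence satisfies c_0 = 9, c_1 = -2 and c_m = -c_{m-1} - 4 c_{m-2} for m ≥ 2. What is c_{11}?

9002

c_2 = -(-2) - 4*9 = -34
c_3 = -(-34) - 4*(-2) = 42
c_4 = -42 - 4*(-34) = 94
c_5 = -94 - 4*42 = -262
c_6 = -(-262) - 4*94 = -114
c_7 = -(-114) - 4*(-262) = 1162
c_8 = -1162 - 4*(-114) = -706
c_9 = -(-706) - 4*1162 = -3942
c_{10} = -(-3942) - 4*(-706) = 6766
c_{11} = -6766 - 4*(-3942) = 9002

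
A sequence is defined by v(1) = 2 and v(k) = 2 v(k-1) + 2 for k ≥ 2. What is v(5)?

v(2) = 2(2) + 2 = 6
v(3) = 2(6) + 2 = 14
v(4) = 2(14) + 2 = 30
v(5) = 2(30) + 2 = 62

62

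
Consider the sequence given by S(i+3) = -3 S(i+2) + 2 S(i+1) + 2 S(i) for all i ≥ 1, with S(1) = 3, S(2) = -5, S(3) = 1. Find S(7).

165

S(4) = -3*1 + 2*(-5) + 2*3 = -7
S(5) = -3*(-7) + 2*1 + 2*(-5) = 13
S(6) = -3*13 + 2*(-7) + 2*1 = -51
S(7) = -3*(-51) + 2*13 + 2*(-7) = 165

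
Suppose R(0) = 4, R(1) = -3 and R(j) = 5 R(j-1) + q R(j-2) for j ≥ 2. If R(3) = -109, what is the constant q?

-2

R(2) = -15 + 4q
R(3) = -75 + 17q
So -75 + 17q = -109, giving q = -2.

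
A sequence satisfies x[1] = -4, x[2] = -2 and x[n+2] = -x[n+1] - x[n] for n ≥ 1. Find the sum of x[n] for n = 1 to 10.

-4

x[3] = -(-2) - (-4) = 6
x[4] = -6 - (-2) = -4
x[5] = -(-4) - 6 = -2
x[6] = -(-2) - (-4) = 6
x[7] = -6 - (-2) = -4
x[8] = -(-4) - 6 = -2
x[9] = -(-2) - (-4) = 6
x[10] = -6 - (-2) = -4
Sum = (-4) + (-2) + 6 + (-4) + (-2) + 6 + (-4) + (-2) + 6 + (-4) = -4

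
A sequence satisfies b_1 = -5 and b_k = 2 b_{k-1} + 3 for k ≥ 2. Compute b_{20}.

-1048579

The fixed point is 3/(1 - 2) = -3, so b_k + 3 = 2(b_{k-1} + 3).
Hence b_k = -2·2^{k-1} - 3.
b_{20} = -2·2^{19} - 3 = -2·524288 - 3 = -1048579.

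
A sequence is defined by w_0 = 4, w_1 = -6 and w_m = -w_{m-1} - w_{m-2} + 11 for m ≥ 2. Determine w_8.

13

w_2 = -(-6) - 4 + 11 = 13
w_3 = -13 - (-6) + 11 = 4
w_4 = -4 - 13 + 11 = -6
w_5 = -(-6) - 4 + 11 = 13
w_6 = -13 - (-6) + 11 = 4
w_7 = -4 - 13 + 11 = -6
w_8 = -(-6) - 4 + 11 = 13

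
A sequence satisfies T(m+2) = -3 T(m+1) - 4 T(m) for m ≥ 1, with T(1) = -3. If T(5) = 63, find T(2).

-1

Let T(2) = x.
T(3) = 12 - 3x
T(4) = -36 + 5x
T(5) = 60 - 3x
So 60 - 3x = 63, giving x = -1.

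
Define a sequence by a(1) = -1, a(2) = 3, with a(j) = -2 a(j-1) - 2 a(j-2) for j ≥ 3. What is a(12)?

a(3) = -2·3 - 2·(-1) = -4
a(4) = -2·(-4) - 2·3 = 2
a(5) = -2·2 - 2·(-4) = 4
a(6) = -2·4 - 2·2 = -12
a(7) = -2·(-12) - 2·4 = 16
a(8) = -2·16 - 2·(-12) = -8
a(9) = -2·(-8) - 2·16 = -16
a(10) = -2·(-16) - 2·(-8) = 48
a(11) = -2·48 - 2·(-16) = -64
a(12) = -2·(-64) - 2·48 = 32

32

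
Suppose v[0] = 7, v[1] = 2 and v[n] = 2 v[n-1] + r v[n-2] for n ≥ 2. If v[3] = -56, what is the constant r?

-4

v[2] = 4 + 7r
v[3] = 8 + 16r
So 8 + 16r = -56, giving r = -4.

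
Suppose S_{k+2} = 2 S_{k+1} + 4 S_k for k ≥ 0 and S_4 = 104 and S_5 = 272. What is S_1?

-5

Rearranging, S_{k-2} = (S_k - 2 S_{k-1}) / 4.
S_3 = (272 - 2(104)) / 4 = 64/4 = 16
S_2 = (104 - 2(16)) / 4 = 72/4 = 18
S_1 = (16 - 2(18)) / 4 = -20/4 = -5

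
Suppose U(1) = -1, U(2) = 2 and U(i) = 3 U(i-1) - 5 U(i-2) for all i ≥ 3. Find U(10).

2327

U(3) = 3(2) - 5(-1) = 11
U(4) = 3(11) - 5(2) = 23
U(5) = 3(23) - 5(11) = 14
U(6) = 3(14) - 5(23) = -73
U(7) = 3(-73) - 5(14) = -289
U(8) = 3(-289) - 5(-73) = -502
U(9) = 3(-502) - 5(-289) = -61
U(10) = 3(-61) - 5(-502) = 2327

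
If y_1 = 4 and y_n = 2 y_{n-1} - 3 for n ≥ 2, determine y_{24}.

The fixed point is -3/(1 - 2) = 3, so y_n - 3 = 2(y_{n-1} - 3).
Hence y_n = 1·2^{n-1} + 3.
y_{24} = 1·2^{23} + 3 = 1·8388608 + 3 = 8388611.

8388611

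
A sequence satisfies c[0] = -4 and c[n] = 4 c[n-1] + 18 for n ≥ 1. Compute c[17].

The fixed point is 18/(1 - 4) = -6, so c[n] + 6 = 4(c[n-1] + 6).
Hence c[n] = 2·4^n - 6.
c[17] = 2·4^{17} - 6 = 2·17179869184 - 6 = 34359738362.

34359738362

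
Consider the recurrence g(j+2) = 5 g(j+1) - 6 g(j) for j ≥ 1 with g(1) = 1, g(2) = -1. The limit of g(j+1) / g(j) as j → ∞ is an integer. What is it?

The characteristic equation is r^2 - 5r + 6 = 0, which factors as (r - 3)(r - 2) = 0.
So the roots are 3 and 2. Since |3| > |2| and the coefficient of 3^j is non-zero, the ratio tends to 3.

3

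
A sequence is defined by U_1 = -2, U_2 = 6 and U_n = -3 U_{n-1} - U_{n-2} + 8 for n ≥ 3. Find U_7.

-434

U_3 = -3(6) - (-2) + 8 = -8
U_4 = -3(-8) - 6 + 8 = 26
U_5 = -3(26) - (-8) + 8 = -62
U_6 = -3(-62) - 26 + 8 = 168
U_7 = -3(168) - (-62) + 8 = -434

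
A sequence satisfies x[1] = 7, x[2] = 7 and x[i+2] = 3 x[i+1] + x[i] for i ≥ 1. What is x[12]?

1290226

x[3] = 3*7 + 7 = 28
x[4] = 3*28 + 7 = 91
x[5] = 3*91 + 28 = 301
x[6] = 3*301 + 91 = 994
x[7] = 3*994 + 301 = 3283
x[8] = 3*3283 + 994 = 10843
x[9] = 3*10843 + 3283 = 35812
x[10] = 3*35812 + 10843 = 118279
x[11] = 3*118279 + 35812 = 390649
x[12] = 3*390649 + 118279 = 1290226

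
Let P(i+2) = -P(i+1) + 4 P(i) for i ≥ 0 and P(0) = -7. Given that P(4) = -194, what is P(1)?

Let P(1) = w.
P(2) = -28 - w
P(3) = 28 + 5w
P(4) = -140 - 9w
So -140 - 9w = -194, giving w = 6.

6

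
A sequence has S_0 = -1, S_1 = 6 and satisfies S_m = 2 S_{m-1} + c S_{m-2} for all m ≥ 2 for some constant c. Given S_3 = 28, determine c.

S_2 = 12 - c
S_3 = 24 + 4c
So 24 + 4c = 28, giving c = 1.

1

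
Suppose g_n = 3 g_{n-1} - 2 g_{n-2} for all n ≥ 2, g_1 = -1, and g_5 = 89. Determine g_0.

-4

Let g_0 = w.
g_2 = -3 - 2w
g_3 = -7 - 6w
g_4 = -15 - 14w
g_5 = -31 - 30w
So -31 - 30w = 89, giving w = -4.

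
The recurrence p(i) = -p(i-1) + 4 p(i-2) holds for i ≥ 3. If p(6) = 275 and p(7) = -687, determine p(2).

Rearranging, p(i-2) = (p(i) + p(i-1)) / 4.
p(5) = (-687 + 275) / 4 = -412/4 = -103
p(4) = (275 + (-103)) / 4 = 172/4 = 43
p(3) = (-103 + 43) / 4 = -60/4 = -15
p(2) = (43 + (-15)) / 4 = 28/4 = 7

7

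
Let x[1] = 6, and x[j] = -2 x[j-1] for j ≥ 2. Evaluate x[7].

x[2] = -2·6 = -12
x[3] = -2·(-12) = 24
x[4] = -2·24 = -48
x[5] = -2·(-48) = 96
x[6] = -2·96 = -192
x[7] = -2·(-192) = 384

384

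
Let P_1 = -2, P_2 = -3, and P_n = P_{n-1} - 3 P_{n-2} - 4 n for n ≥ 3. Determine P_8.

P_3 = (-3) - 3·(-2) - 12 = -9
P_4 = (-9) - 3·(-3) - 16 = -16
P_5 = (-16) - 3·(-9) - 20 = -9
P_6 = (-9) - 3·(-16) - 24 = 15
P_7 = 15 - 3·(-9) - 28 = 14
P_8 = 14 - 3·15 - 32 = -63

-63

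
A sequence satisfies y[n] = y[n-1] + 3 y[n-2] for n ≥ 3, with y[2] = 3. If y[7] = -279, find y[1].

-7

Let y[1] = w.
y[3] = 3 + 3w
y[4] = 12 + 3w
y[5] = 21 + 12w
y[6] = 57 + 21w
y[7] = 120 + 57w
So 120 + 57w = -279, giving w = -7.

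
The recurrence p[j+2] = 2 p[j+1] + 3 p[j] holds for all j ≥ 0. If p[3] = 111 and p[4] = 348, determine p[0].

8

Rearranging, p[j-2] = (p[j] - 2 p[j-1]) / 3.
p[2] = (348 - 2(111)) / 3 = 126/3 = 42
p[1] = (111 - 2(42)) / 3 = 27/3 = 9
p[0] = (42 - 2(9)) / 3 = 24/3 = 8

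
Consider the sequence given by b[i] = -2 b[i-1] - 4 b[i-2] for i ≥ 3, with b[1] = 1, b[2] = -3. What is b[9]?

128

b[3] = -2*(-3) - 4*1 = 2
b[4] = -2*2 - 4*(-3) = 8
b[5] = -2*8 - 4*2 = -24
b[6] = -2*(-24) - 4*8 = 16
b[7] = -2*16 - 4*(-24) = 64
b[8] = -2*64 - 4*16 = -192
b[9] = -2*(-192) - 4*64 = 128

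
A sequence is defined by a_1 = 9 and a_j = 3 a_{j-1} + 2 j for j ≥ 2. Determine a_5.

a_2 = 3·9 + 4 = 31
a_3 = 3·31 + 6 = 99
a_4 = 3·99 + 8 = 305
a_5 = 3·305 + 10 = 925

925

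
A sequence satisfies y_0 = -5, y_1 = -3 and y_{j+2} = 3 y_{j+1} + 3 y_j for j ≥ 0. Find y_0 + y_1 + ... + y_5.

-1616

y_2 = 3(-3) + 3(-5) = -24
y_3 = 3(-24) + 3(-3) = -81
y_4 = 3(-81) + 3(-24) = -315
y_5 = 3(-315) + 3(-81) = -1188
Sum = (-5) + (-3) + (-24) + (-81) + (-315) + (-1188) = -1616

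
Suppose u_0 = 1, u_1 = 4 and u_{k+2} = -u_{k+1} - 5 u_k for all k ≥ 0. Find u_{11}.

u_2 = -4 - 5(1) = -9
u_3 = -(-9) - 5(4) = -11
u_4 = -(-11) - 5(-9) = 56
u_5 = -56 - 5(-11) = -1
u_6 = -(-1) - 5(56) = -279
u_7 = -(-279) - 5(-1) = 284
u_8 = -284 - 5(-279) = 1111
u_9 = -1111 - 5(284) = -2531
u_{10} = -(-2531) - 5(1111) = -3024
u_{11} = -(-3024) - 5(-2531) = 15679

15679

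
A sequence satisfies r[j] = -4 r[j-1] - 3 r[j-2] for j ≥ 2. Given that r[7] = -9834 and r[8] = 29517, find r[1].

-6

Rearranging, r[j-2] = (r[j] + 4 r[j-1]) / -3.
r[6] = (29517 + 4*(-9834)) / -3 = -9819/-3 = 3273
r[5] = (-9834 + 4*3273) / -3 = 3258/-3 = -1086
r[4] = (3273 + 4*(-1086)) / -3 = -1071/-3 = 357
r[3] = (-1086 + 4*357) / -3 = 342/-3 = -114
r[2] = (357 + 4*(-114)) / -3 = -99/-3 = 33
r[1] = (-114 + 4*33) / -3 = 18/-3 = -6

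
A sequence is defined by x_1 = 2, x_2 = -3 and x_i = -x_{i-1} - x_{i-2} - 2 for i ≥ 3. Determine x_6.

x_3 = -(-3) - 2 - 2 = -1
x_4 = -(-1) - (-3) - 2 = 2
x_5 = -2 - (-1) - 2 = -3
x_6 = -(-3) - 2 - 2 = -1

-1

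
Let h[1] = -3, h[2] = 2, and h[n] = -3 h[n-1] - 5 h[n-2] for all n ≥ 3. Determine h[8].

938

h[3] = -3·2 - 5·(-3) = 9
h[4] = -3·9 - 5·2 = -37
h[5] = -3·(-37) - 5·9 = 66
h[6] = -3·66 - 5·(-37) = -13
h[7] = -3·(-13) - 5·66 = -291
h[8] = -3·(-291) - 5·(-13) = 938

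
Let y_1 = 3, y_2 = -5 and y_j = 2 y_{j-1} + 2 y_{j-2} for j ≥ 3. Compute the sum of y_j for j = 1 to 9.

-3960

y_3 = 2*(-5) + 2*3 = -4
y_4 = 2*(-4) + 2*(-5) = -18
y_5 = 2*(-18) + 2*(-4) = -44
y_6 = 2*(-44) + 2*(-18) = -124
y_7 = 2*(-124) + 2*(-44) = -336
y_8 = 2*(-336) + 2*(-124) = -920
y_9 = 2*(-920) + 2*(-336) = -2512
Sum = 3 + (-5) + (-4) + (-18) + (-44) + (-124) + (-336) + (-920) + (-2512) = -3960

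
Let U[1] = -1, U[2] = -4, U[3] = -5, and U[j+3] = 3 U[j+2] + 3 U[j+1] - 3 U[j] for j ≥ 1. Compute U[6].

-282

U[4] = 3(-5) + 3(-4) - 3(-1) = -24
U[5] = 3(-24) + 3(-5) - 3(-4) = -75
U[6] = 3(-75) + 3(-24) - 3(-5) = -282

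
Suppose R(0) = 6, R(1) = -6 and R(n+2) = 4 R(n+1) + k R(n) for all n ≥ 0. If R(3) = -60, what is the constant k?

2

R(2) = -24 + 6k
R(3) = -96 + 18k
So -96 + 18k = -60, giving k = 2.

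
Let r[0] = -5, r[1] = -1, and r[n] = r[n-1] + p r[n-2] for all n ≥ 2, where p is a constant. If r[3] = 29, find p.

-5

r[2] = -1 - 5p
r[3] = -1 - 6p
So -1 - 6p = 29, giving p = -5.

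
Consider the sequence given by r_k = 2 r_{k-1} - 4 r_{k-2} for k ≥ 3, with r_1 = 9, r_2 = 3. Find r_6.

240

r_3 = 2*3 - 4*9 = -30
r_4 = 2*(-30) - 4*3 = -72
r_5 = 2*(-72) - 4*(-30) = -24
r_6 = 2*(-24) - 4*(-72) = 240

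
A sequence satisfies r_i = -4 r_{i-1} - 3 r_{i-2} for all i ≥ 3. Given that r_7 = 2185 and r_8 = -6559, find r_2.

-7

Rearranging, r_{i-2} = (r_i + 4 r_{i-1}) / -3.
r_6 = (-6559 + 4·2185) / -3 = 2181/-3 = -727
r_5 = (2185 + 4·(-727)) / -3 = -723/-3 = 241
r_4 = (-727 + 4·241) / -3 = 237/-3 = -79
r_3 = (241 + 4·(-79)) / -3 = -75/-3 = 25
r_2 = (-79 + 4·25) / -3 = 21/-3 = -7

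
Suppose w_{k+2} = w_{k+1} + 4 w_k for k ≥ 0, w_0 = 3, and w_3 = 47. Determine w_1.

Let w_1 = y.
w_2 = 12 + y
w_3 = 12 + 5y
So 12 + 5y = 47, giving y = 7.

7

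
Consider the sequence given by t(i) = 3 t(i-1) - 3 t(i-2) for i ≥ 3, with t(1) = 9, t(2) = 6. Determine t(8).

-162

t(3) = 3(6) - 3(9) = -9
t(4) = 3(-9) - 3(6) = -45
t(5) = 3(-45) - 3(-9) = -108
t(6) = 3(-108) - 3(-45) = -189
t(7) = 3(-189) - 3(-108) = -243
t(8) = 3(-243) - 3(-189) = -162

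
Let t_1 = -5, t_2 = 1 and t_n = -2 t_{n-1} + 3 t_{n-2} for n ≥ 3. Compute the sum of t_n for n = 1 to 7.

-845

t_3 = -2·1 + 3·(-5) = -17
t_4 = -2·(-17) + 3·1 = 37
t_5 = -2·37 + 3·(-17) = -125
t_6 = -2·(-125) + 3·37 = 361
t_7 = -2·361 + 3·(-125) = -1097
Sum = (-5) + 1 + (-17) + 37 + (-125) + 361 + (-1097) = -845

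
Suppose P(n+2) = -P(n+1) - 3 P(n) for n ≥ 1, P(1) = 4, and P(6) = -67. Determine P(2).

-7

Let P(2) = w.
P(3) = -12 - w
P(4) = 12 - 2w
P(5) = 24 + 5w
P(6) = -60 + w
So -60 + w = -67, giving w = -7.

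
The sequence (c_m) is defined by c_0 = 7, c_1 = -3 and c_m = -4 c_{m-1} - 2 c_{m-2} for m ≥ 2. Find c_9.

c_2 = -4(-3) - 2(7) = -2
c_3 = -4(-2) - 2(-3) = 14
c_4 = -4(14) - 2(-2) = -52
c_5 = -4(-52) - 2(14) = 180
c_6 = -4(180) - 2(-52) = -616
c_7 = -4(-616) - 2(180) = 2104
c_8 = -4(2104) - 2(-616) = -7184
c_9 = -4(-7184) - 2(2104) = 24528

24528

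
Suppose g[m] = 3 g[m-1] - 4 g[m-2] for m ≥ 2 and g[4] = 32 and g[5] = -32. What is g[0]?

-1

Rearranging, g[m-2] = (g[m] - 3 g[m-1]) / -4.
g[3] = (-32 - 3(32)) / -4 = -128/-4 = 32
g[2] = (32 - 3(32)) / -4 = -64/-4 = 16
g[1] = (32 - 3(16)) / -4 = -16/-4 = 4
g[0] = (16 - 3(4)) / -4 = 4/-4 = -1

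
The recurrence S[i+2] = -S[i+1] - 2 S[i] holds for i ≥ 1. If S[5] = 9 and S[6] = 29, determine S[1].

Rearranging, S[i-2] = (S[i] + S[i-1]) / -2.
S[4] = (29 + 9) / -2 = 38/-2 = -19
S[3] = (9 + (-19)) / -2 = -10/-2 = 5
S[2] = (-19 + 5) / -2 = -14/-2 = 7
S[1] = (5 + 7) / -2 = 12/-2 = -6

-6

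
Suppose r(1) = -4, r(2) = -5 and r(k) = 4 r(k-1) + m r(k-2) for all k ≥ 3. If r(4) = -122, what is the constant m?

r(3) = -20 - 4m
r(4) = -80 - 21m
So -80 - 21m = -122, giving m = 2.

2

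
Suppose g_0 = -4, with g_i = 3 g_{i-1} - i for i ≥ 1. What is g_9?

-93489

g_1 = 3(-4) - 1 = -13
g_2 = 3(-13) - 2 = -41
g_3 = 3(-41) - 3 = -126
g_4 = 3(-126) - 4 = -382
g_5 = 3(-382) - 5 = -1151
g_6 = 3(-1151) - 6 = -3459
g_7 = 3(-3459) - 7 = -10384
g_8 = 3(-10384) - 8 = -31160
g_9 = 3(-31160) - 9 = -93489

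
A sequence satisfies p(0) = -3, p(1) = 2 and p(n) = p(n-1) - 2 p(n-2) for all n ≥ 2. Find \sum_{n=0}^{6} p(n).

p(2) = 2 - 2*(-3) = 8
p(3) = 8 - 2*2 = 4
p(4) = 4 - 2*8 = -12
p(5) = (-12) - 2*4 = -20
p(6) = (-20) - 2*(-12) = 4
Sum = (-3) + 2 + 8 + 4 + (-12) + (-20) + 4 = -17

-17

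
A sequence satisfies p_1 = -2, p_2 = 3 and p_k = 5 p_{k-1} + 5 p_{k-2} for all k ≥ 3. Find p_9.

265625

p_3 = 5(3) + 5(-2) = 5
p_4 = 5(5) + 5(3) = 40
p_5 = 5(40) + 5(5) = 225
p_6 = 5(225) + 5(40) = 1325
p_7 = 5(1325) + 5(225) = 7750
p_8 = 5(7750) + 5(1325) = 45375
p_9 = 5(45375) + 5(7750) = 265625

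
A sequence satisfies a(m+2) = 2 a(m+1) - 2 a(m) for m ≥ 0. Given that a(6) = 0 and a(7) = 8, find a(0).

1

Rearranging, a(m-2) = (a(m) - 2 a(m-1)) / -2.
a(5) = (8 - 2·0) / -2 = 8/-2 = -4
a(4) = (0 - 2·(-4)) / -2 = 8/-2 = -4
a(3) = (-4 - 2·(-4)) / -2 = 4/-2 = -2
a(2) = (-4 - 2·(-2)) / -2 = 0/-2 = 0
a(1) = (-2 - 2·0) / -2 = -2/-2 = 1
a(0) = (0 - 2·1) / -2 = -2/-2 = 1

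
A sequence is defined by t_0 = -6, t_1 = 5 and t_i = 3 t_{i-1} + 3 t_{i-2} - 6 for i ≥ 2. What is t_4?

t_2 = 3·5 + 3·(-6) - 6 = -9
t_3 = 3·(-9) + 3·5 - 6 = -18
t_4 = 3·(-18) + 3·(-9) - 6 = -87

-87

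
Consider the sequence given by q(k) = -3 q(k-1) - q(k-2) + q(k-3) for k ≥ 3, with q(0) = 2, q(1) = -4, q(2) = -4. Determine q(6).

q(3) = -3(-4) - (-4) + 2 = 18
q(4) = -3(18) - (-4) + (-4) = -54
q(5) = -3(-54) - 18 + (-4) = 140
q(6) = -3(140) - (-54) + 18 = -348

-348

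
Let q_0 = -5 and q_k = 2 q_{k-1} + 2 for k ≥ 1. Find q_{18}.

The fixed point is 2/(1 - 2) = -2, so q_k + 2 = 2(q_{k-1} + 2).
Hence q_k = -3·2^k - 2.
q_{18} = -3·2^{18} - 2 = -3·262144 - 2 = -786434.

-786434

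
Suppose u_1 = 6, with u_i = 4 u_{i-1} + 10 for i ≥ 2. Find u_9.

u_2 = 4(6) + 10 = 34
u_3 = 4(34) + 10 = 146
u_4 = 4(146) + 10 = 594
u_5 = 4(594) + 10 = 2386
u_6 = 4(2386) + 10 = 9554
u_7 = 4(9554) + 10 = 38226
u_8 = 4(38226) + 10 = 152914
u_9 = 4(152914) + 10 = 611666

611666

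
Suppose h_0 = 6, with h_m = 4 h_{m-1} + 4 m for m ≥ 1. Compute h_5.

h_1 = 4(6) + 4 = 28
h_2 = 4(28) + 8 = 120
h_3 = 4(120) + 12 = 492
h_4 = 4(492) + 16 = 1984
h_5 = 4(1984) + 20 = 7956

7956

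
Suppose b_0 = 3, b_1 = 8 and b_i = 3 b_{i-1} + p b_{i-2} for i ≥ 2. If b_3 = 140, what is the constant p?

4

b_2 = 24 + 3p
b_3 = 72 + 17p
So 72 + 17p = 140, giving p = 4.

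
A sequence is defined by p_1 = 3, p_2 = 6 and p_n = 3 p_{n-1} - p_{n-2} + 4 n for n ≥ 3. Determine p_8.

p_3 = 3(6) - 3 + 12 = 27
p_4 = 3(27) - 6 + 16 = 91
p_5 = 3(91) - 27 + 20 = 266
p_6 = 3(266) - 91 + 24 = 731
p_7 = 3(731) - 266 + 28 = 1955
p_8 = 3(1955) - 731 + 32 = 5166

5166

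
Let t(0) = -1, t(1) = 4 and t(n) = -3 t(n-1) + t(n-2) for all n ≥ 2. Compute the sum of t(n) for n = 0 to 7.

3927

t(2) = -3*4 + (-1) = -13
t(3) = -3*(-13) + 4 = 43
t(4) = -3*43 + (-13) = -142
t(5) = -3*(-142) + 43 = 469
t(6) = -3*469 + (-142) = -1549
t(7) = -3*(-1549) + 469 = 5116
Sum = (-1) + 4 + (-13) + 43 + (-142) + 469 + (-1549) + 5116 = 3927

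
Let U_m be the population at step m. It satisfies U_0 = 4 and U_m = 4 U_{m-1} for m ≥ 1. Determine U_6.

U_1 = 4*4 = 16
U_2 = 4*16 = 64
U_3 = 4*64 = 256
U_4 = 4*256 = 1024
U_5 = 4*1024 = 4096
U_6 = 4*4096 = 16384

16384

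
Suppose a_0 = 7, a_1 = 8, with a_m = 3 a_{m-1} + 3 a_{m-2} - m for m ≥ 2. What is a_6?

8229

a_2 = 3*8 + 3*7 - 2 = 43
a_3 = 3*43 + 3*8 - 3 = 150
a_4 = 3*150 + 3*43 - 4 = 575
a_5 = 3*575 + 3*150 - 5 = 2170
a_6 = 3*2170 + 3*575 - 6 = 8229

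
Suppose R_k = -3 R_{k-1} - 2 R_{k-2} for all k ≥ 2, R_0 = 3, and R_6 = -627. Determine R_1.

Let R_1 = v.
R_2 = -6 - 3v
R_3 = 18 + 7v
R_4 = -42 - 15v
R_5 = 90 + 31v
R_6 = -186 - 63v
So -186 - 63v = -627, giving v = 7.

7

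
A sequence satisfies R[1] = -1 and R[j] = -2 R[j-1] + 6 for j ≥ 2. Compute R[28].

402653186

The fixed point is 6/(1 + 2) = 2, so R[j] - 2 = -2(R[j-1] - 2).
Hence R[j] = -3·(-2)^{j-1} + 2.
R[28] = -3·(-2)^{27} + 2 = -3·-134217728 + 2 = 402653186.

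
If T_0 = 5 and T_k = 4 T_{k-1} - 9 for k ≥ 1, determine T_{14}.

536870915

The fixed point is -9/(1 - 4) = 3, so T_k - 3 = 4(T_{k-1} - 3).
Hence T_k = 2·4^k + 3.
T_{14} = 2·4^{14} + 3 = 2·268435456 + 3 = 536870915.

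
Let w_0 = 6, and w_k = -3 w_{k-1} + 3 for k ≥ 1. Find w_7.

-11481

w_1 = -3*6 + 3 = -15
w_2 = -3*(-15) + 3 = 48
w_3 = -3*48 + 3 = -141
w_4 = -3*(-141) + 3 = 426
w_5 = -3*426 + 3 = -1275
w_6 = -3*(-1275) + 3 = 3828
w_7 = -3*3828 + 3 = -11481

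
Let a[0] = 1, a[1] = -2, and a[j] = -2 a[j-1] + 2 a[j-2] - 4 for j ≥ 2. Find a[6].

196

a[2] = -2(-2) + 2(1) - 4 = 2
a[3] = -2(2) + 2(-2) - 4 = -12
a[4] = -2(-12) + 2(2) - 4 = 24
a[5] = -2(24) + 2(-12) - 4 = -76
a[6] = -2(-76) + 2(24) - 4 = 196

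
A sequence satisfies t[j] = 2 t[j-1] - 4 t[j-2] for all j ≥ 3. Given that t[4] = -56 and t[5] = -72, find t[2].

9

Rearranging, t[j-2] = (t[j] - 2 t[j-1]) / -4.
t[3] = (-72 - 2*(-56)) / -4 = 40/-4 = -10
t[2] = (-56 - 2*(-10)) / -4 = -36/-4 = 9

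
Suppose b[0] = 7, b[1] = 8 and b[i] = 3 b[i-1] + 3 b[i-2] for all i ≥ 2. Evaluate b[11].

6872769

b[2] = 3*8 + 3*7 = 45
b[3] = 3*45 + 3*8 = 159
b[4] = 3*159 + 3*45 = 612
b[5] = 3*612 + 3*159 = 2313
b[6] = 3*2313 + 3*612 = 8775
b[7] = 3*8775 + 3*2313 = 33264
b[8] = 3*33264 + 3*8775 = 126117
b[9] = 3*126117 + 3*33264 = 478143
b[10] = 3*478143 + 3*126117 = 1812780
b[11] = 3*1812780 + 3*478143 = 6872769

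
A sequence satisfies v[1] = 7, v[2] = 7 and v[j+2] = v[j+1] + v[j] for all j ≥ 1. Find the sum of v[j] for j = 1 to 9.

v[3] = 7 + 7 = 14
v[4] = 14 + 7 = 21
v[5] = 21 + 14 = 35
v[6] = 35 + 21 = 56
v[7] = 56 + 35 = 91
v[8] = 91 + 56 = 147
v[9] = 147 + 91 = 238
Sum = 7 + 7 + 14 + 21 + 35 + 56 + 91 + 147 + 238 = 616

616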